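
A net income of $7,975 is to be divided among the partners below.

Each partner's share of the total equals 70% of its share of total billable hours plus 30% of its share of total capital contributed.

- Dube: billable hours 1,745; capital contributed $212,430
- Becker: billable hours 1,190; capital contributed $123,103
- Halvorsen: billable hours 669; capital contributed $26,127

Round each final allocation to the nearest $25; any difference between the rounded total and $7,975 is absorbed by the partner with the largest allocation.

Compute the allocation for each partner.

Dube: $4,125; Becker: $2,650; Halvorsen: $1,200

Billable hours total 3,604; capital contributed total 361,660.
Composite weights (70% billable hours + 30% capital contributed): Dube 0.5151; Becker 0.3332; Halvorsen 0.1516.
Proportional shares: Dube 4,108.25; Becker 2,657.65; Halvorsen 1,209.10.
Rounded to nearest $25: Dube $4,100; Becker $2,650; Halvorsen $1,200. Sum = $7,950.
Difference $7,975 − $7,950 = +$25 applied to largest allocation (Dube): Dube becomes $4,125.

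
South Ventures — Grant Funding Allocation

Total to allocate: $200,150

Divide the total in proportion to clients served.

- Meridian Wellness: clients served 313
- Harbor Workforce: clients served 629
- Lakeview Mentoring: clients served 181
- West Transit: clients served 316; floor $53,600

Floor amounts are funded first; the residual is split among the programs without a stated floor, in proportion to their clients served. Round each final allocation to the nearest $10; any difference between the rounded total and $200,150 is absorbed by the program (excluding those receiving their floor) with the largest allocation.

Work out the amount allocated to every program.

Minimums first: West Transit $53,600. Remaining pool $146,550.
Remaining pool split over remaining clients served 1,123: Meridian Wellness 40,846.08 → $40,850; Harbor Workforce 82,083.66 → $82,080; Lakeview Mentoring 23,620.26 → $23,620.

Meridian Wellness: $40,850; Harbor Workforce: $82,080; Lakeview Mentoring: $23,620; West Transit: $53,600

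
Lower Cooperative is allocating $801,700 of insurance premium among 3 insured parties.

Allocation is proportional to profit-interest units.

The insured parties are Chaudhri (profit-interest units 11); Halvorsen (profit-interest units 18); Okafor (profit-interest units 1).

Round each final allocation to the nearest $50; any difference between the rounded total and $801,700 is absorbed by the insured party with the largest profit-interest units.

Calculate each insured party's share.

Chaudhri: $293,950 | Halvorsen: $481,050 | Okafor: $26,700

Combined profit-interest units = 30.
Pro-rata amounts: Chaudhri 11/30 × $801,700 = 293,956.67; Halvorsen 18/30 × $801,700 = 481,020.00; Okafor 1/30 × $801,700 = 26,723.33.
Rounded to nearest $50: Chaudhri $293,950; Halvorsen $481,000; Okafor $26,700. Sum = $801,650.
Difference $801,700 − $801,650 = +$50 applied to largest profit-interest units (Halvorsen): Halvorsen becomes $481,050.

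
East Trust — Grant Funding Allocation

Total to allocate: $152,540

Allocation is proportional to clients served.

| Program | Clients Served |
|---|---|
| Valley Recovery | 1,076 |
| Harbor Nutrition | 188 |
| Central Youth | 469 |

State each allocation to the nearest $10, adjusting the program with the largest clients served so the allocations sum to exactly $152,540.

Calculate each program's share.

Valley Recovery: $94,710; Harbor Nutrition: $16,550; Central Youth: $41,280

Combined clients served = 1,076 + 188 + 469 = 1,733.
Unrounded shares: Valley Recovery 94,710.35; Harbor Nutrition 16,547.91; Central Youth 41,281.74.
At nearest $10: Valley Recovery $94,710; Harbor Nutrition $16,550; Central Youth $41,280. Sum = $152,540.
No rounding difference to absorb.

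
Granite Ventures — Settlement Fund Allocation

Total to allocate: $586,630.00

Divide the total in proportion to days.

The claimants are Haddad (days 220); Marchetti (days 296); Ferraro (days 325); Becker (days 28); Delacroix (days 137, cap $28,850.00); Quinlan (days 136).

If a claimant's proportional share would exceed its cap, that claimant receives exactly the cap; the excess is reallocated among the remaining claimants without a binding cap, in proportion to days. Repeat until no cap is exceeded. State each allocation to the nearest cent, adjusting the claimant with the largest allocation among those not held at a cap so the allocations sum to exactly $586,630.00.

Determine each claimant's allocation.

Total days = 1,142.
Pro-rata shares before constraints: Haddad 113,011.0333; Marchetti 152,051.2084; Ferraro 166,948.1173; Becker 14,383.2224; Delacroix 70,375.0525; Quinlan 69,861.3660.
Capped: Delacroix ($28,850.00); remaining pool $557,780.00 reallocated over remaining days 1,005.
Remaining shares: Haddad 122,101.0945 → $122,101.09; Marchetti 164,281.4726 → $164,281.47; Ferraro 180,376.6169 → $180,376.62; Becker 15,540.1393 → $15,540.14; Quinlan 75,480.6766 → $75,480.68.

Haddad: $122,101.09 · Marchetti: $164,281.47 · Ferraro: $180,376.62 · Becker: $15,540.14 · Delacroix: $28,850.00 · Quinlan: $75,480.68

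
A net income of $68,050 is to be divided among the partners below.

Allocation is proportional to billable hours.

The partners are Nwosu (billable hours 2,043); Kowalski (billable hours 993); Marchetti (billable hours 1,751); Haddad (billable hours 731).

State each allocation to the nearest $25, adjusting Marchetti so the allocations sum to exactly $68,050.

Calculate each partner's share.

Nwosu: $25,200 · Kowalski: $12,250 · Marchetti: $21,575 · Haddad: $9,025

Combined billable hours = 5,518.
Proportional shares: Nwosu 2,043/5,518 × $68,050 = 25,195.03; Kowalski 993/5,518 × $68,050 = 12,246.04; Marchetti 1,751/5,518 × $68,050 = 21,593.97; Haddad 731/5,518 × $68,050 = 9,014.96.
Rounded to nearest $25: Nwosu $25,200; Kowalski $12,250; Marchetti $21,600; Haddad $9,025. Sum = $68,075.
Difference $68,050 − $68,075 = −$25 applied to Marchetti: Marchetti becomes $21,575.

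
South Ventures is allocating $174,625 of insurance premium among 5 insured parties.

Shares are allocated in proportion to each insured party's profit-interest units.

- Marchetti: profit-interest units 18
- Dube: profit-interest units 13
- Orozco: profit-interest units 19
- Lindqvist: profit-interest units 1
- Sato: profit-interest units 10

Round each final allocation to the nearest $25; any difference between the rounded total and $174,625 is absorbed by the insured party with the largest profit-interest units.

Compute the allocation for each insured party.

Marchetti: $51,525 · Dube: $37,225 · Orozco: $54,375 · Lindqvist: $2,875 · Sato: $28,625

Combined profit-interest units = 61.
Raw shares: Marchetti 18/61 × $174,625 = 51,528.69; Dube 13/61 × $174,625 = 37,215.16; Orozco 19/61 × $174,625 = 54,391.39; Lindqvist 1/61 × $174,625 = 2,862.70; Sato 10/61 × $174,625 = 28,627.05.
At nearest $25: Marchetti $51,525; Dube $37,225; Orozco $54,400; Lindqvist $2,875; Sato $28,625. Sum = $174,650.
Difference $174,625 − $174,650 = −$25 applied to largest profit-interest units (Orozco): Orozco becomes $54,375.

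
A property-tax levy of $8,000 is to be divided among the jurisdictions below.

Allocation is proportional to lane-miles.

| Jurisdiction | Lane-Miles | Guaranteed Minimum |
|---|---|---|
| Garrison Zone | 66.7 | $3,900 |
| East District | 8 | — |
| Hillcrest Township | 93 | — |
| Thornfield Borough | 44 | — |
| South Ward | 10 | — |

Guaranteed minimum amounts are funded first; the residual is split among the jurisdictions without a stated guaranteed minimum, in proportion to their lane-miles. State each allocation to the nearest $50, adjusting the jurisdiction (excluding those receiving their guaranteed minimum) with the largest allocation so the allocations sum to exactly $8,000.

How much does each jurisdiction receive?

Garrison Zone: $3,900; East District: $200; Hillcrest Township: $2,500; Thornfield Borough: $1,150; South Ward: $250

Fund the minimums — Garrison Zone $3,900. Residual $4,100.
Residual split over remaining lane-miles 155: East District 211.61 → $200; Hillcrest Township 2,460.00 → $2,450; Thornfield Borough 1,163.87 → $1,150; South Ward 264.52 → $250.
Rounding difference +$50 applied to Hillcrest Township → $2,500.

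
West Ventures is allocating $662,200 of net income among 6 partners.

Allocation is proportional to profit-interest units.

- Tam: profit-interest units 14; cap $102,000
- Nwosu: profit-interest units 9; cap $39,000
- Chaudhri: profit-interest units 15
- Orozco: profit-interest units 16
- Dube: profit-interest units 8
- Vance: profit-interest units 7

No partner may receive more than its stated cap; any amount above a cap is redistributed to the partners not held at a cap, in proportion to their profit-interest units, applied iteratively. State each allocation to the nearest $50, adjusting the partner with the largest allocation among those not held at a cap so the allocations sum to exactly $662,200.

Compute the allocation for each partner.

Tam: $102,000 · Nwosu: $39,000 · Chaudhri: $169,950 · Orozco: $181,300 · Dube: $90,650 · Vance: $79,300

Combined profit-interest units = 69.
Unconstrained shares: Tam 134,359.42; Nwosu 86,373.91; Chaudhri 143,956.52; Orozco 153,553.62; Dube 76,776.81; Vance 67,179.71.
Capped: Tam ($102,000), Nwosu ($39,000); balance $521,200 reallocated over remaining profit-interest units 46.
Redistributed shares: Chaudhri 169,956.52 → $169,950; Orozco 181,286.96 → $181,300; Dube 90,643.48 → $90,650; Vance 79,313.04 → $79,300.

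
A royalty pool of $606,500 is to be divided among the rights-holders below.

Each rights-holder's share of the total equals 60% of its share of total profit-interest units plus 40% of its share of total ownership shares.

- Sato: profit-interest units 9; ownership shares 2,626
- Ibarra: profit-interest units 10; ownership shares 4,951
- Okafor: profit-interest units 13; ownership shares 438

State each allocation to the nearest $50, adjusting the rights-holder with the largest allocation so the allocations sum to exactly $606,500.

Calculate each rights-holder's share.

Sato: $181,850 | Ibarra: $263,550 | Okafor: $161,100

Profit-interest units total 32; ownership shares total 8,015.
Blended shares (60% profit-interest units + 40% ownership shares): Sato 0.2998; Ibarra 0.4346; Okafor 0.2656.
Pro-rata amounts: Sato 181,831.29; Ibarra 263,576.84; Okafor 161,091.87.
After rounding ($50): Sato $181,850; Ibarra $263,600; Okafor $161,100. Sum = $606,550.
Difference $606,500 − $606,550 = −$50 applied to largest allocation (Ibarra): Ibarra becomes $263,550.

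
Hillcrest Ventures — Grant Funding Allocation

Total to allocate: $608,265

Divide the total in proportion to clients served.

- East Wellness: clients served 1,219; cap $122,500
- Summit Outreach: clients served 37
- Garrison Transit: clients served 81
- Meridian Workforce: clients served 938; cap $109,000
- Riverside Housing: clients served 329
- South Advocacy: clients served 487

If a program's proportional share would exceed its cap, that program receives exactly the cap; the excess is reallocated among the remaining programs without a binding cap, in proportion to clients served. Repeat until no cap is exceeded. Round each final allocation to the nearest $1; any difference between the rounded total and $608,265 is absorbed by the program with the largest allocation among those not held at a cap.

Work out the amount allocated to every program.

East Wellness: $122,500; Summit Outreach: $14,925; Garrison Transit: $32,674; Meridian Workforce: $109,000; Riverside Housing: $132,715; South Advocacy: $196,451

Sum of clients served: 3,091.
Proportional shares (ignoring caps): East Wellness 239,881.93; Summit Outreach 7,281.08; Garrison Transit 15,939.65; Meridian Workforce 184,585.11; Riverside Housing 64,742.54; South Advocacy 95,834.70.
Cap binds for East Wellness ($122,500), Meridian Workforce ($109,000); balance $376,765 reallocated over remaining clients served 934.
Redistributed shares: Summit Outreach 14,925.38 → $14,925; Garrison Transit 32,674.48 → $32,674; Riverside Housing 132,714.87 → $132,715; South Advocacy 196,450.27 → $196,450.
Rounding difference +$1 applied to South Advocacy → $196,451.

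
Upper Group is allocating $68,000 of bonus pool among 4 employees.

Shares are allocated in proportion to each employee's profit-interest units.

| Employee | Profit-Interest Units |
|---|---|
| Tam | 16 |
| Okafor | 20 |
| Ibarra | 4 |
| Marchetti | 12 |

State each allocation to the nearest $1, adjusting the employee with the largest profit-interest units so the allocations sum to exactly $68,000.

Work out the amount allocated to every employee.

Tam: $20,923 | Okafor: $26,154 | Ibarra: $5,231 | Marchetti: $15,692

Sum of profit-interest units: 16 + 20 + 4 + 12 = 52.
Unrounded shares: Tam 20,923.08; Okafor 26,153.85; Ibarra 5,230.77; Marchetti 15,692.31.
After rounding ($1): Tam $20,923; Okafor $26,154; Ibarra $5,231; Marchetti $15,692. Sum = $68,000.
Rounded total matches; no reconciliation needed.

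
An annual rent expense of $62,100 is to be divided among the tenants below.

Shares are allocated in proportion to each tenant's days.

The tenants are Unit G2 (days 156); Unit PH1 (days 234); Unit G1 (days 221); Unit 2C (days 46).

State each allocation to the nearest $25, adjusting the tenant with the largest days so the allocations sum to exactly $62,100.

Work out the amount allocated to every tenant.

Unit G2: $14,750 · Unit PH1: $22,100 · Unit G1: $20,900 · Unit 2C: $4,350

Total days = 657.
Proportional shares: Unit G2 156/657 × $62,100 = 14,745.21; Unit PH1 234/657 × $62,100 = 22,117.81; Unit G1 221/657 × $62,100 = 20,889.04; Unit 2C 46/657 × $62,100 = 4,347.95.
After rounding ($25): Unit G2 $14,750; Unit PH1 $22,125; Unit G1 $20,900; Unit 2C $4,350. Sum = $62,125.
Difference $62,100 − $62,125 = −$25 applied to largest days (Unit PH1): Unit PH1 becomes $22,100.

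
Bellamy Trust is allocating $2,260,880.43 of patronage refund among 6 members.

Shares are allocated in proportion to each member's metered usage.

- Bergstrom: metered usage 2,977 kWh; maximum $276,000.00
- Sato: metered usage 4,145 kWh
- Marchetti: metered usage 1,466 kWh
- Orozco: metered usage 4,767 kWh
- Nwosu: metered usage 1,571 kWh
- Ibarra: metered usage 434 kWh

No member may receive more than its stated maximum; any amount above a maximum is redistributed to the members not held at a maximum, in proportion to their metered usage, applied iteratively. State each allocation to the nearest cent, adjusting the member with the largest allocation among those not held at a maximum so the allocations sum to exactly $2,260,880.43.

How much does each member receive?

Bergstrom: $276,000.00 · Sato: $664,405.18 · Marchetti: $234,986.25 · Orozco: $764,106.03 · Nwosu: $251,816.78 · Ibarra: $69,566.19

Total metered usage = 15,360.
Pro-rata shares before constraints: Bergstrom 438,192.7760; Sato 610,113.8921; Marchetti 215,784.5515; Orozco 701,667.7741; Nwosu 231,239.7888; Ibarra 63,881.6476.
Capped: Bergstrom ($276,000.00); residual $1,984,880.43 reallocated over remaining metered usage 12,383.
Redistributed shares: Sato 664,405.1831 → $664,405.18; Marchetti 234,986.2481 → $234,986.25; Orozco 764,106.0333 → $764,106.03; Nwosu 251,816.7775 → $251,816.78; Ibarra 69,566.1880 → $69,566.19.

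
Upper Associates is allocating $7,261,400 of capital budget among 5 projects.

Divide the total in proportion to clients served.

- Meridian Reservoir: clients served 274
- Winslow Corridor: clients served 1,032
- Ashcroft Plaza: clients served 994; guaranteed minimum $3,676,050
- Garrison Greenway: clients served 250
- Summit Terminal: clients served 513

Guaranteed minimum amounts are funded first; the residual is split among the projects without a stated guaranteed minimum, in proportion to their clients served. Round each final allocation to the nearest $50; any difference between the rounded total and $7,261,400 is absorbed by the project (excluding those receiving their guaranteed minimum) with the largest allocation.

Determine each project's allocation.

Minimums first: Ashcroft Plaza $3,676,050. Remaining pool $3,585,350.
Remaining pool split over remaining clients served 2,069: Meridian Reservoir 474,811.94 → $474,800; Winslow Corridor 1,788,342.77 → $1,788,350; Garrison Greenway 433,222.57 → $433,200; Summit Terminal 888,972.72 → $888,950.
Rounding difference +$50 applied to Winslow Corridor → $1,788,400.

Meridian Reservoir: $474,800 | Winslow Corridor: $1,788,400 | Ashcroft Plaza: $3,676,050 | Garrison Greenway: $433,200 | Summit Terminal: $888,950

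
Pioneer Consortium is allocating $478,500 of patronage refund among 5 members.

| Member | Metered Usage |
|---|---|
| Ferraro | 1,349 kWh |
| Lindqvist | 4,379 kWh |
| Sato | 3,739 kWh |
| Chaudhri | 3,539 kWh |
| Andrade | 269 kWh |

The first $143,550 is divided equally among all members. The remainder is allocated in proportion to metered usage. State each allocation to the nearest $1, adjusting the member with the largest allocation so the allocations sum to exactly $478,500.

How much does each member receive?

First tranche $143,550 split equally: $28,710 each.
Remainder $334,950 by metered usage (total 13,275): Ferraro 34,037.48 → $34,037; Lindqvist 110,489.34 → $110,489; Sato 94,341.10 → $94,341; Chaudhri 89,294.77 → $89,295; Andrade 6,787.31 → $6,787.
Rounding difference +$1 on remainder applied to Lindqvist.
Totals: Ferraro $28,710 + $34,037 = $62,747; Lindqvist $28,710 + $110,490 = $139,200; Sato $28,710 + $94,341 = $123,051; Chaudhri $28,710 + $89,295 = $118,005; Andrade $28,710 + $6,787 = $35,497.

Ferraro: $62,747 | Lindqvist: $139,200 | Sato: $123,051 | Chaudhri: $118,005 | Andrade: $35,497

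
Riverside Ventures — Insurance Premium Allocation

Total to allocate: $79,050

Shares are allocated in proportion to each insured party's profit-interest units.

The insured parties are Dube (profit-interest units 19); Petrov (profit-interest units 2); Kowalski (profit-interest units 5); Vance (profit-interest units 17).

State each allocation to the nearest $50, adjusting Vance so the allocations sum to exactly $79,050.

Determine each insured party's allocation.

Dube: $34,950 | Petrov: $3,700 | Kowalski: $9,200 | Vance: $31,200

Total profit-interest units = 43.
Proportional shares: Dube 19/43 × $79,050 = 34,929.07; Petrov 2/43 × $79,050 = 3,676.74; Kowalski 5/43 × $79,050 = 9,191.86; Vance 17/43 × $79,050 = 31,252.33.
At nearest $50: Dube $34,950; Petrov $3,700; Kowalski $9,200; Vance $31,250. Sum = $79,100.
Difference $79,050 − $79,100 = −$50 applied to Vance: Vance becomes $31,200.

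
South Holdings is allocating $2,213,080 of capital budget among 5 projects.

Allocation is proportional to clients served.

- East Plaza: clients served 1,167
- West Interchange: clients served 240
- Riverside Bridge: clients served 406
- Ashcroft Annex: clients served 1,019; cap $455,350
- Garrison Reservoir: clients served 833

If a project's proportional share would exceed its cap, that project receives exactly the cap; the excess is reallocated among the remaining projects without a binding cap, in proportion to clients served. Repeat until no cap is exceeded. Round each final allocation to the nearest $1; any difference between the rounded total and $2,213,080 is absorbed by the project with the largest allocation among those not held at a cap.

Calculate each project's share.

East Plaza: $775,235 · West Interchange: $159,431 · Riverside Bridge: $269,705 · Ashcroft Annex: $455,350 · Garrison Reservoir: $553,359

Total clients served = 3,665.
Proportional shares (ignoring caps): East Plaza 704,683.32; West Interchange 144,922.02; Riverside Bridge 245,159.75; Ashcroft Annex 615,314.74; Garrison Reservoir 503,000.17.
Capped: Ashcroft Annex ($455,350); remaining pool $1,757,730 reallocated over remaining clients served 2,646.
Remaining shares: East Plaza 775,234.66 → $775,235; West Interchange 159,431.29 → $159,431; Riverside Bridge 269,704.60 → $269,705; Garrison Reservoir 553,359.44 → $553,359.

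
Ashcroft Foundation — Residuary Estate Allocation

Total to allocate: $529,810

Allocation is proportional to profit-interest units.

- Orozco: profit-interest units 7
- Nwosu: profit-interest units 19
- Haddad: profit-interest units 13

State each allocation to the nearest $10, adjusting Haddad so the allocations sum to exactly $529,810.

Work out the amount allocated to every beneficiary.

Sum of profit-interest units: 39.
Raw shares: Orozco 7/39 × $529,810 = 95,094.10; Nwosu 19/39 × $529,810 = 258,112.56; Haddad 13/39 × $529,810 = 176,603.33.
After rounding ($10): Orozco $95,090; Nwosu $258,110; Haddad $176,600. Sum = $529,800.
Difference $529,810 − $529,800 = +$10 applied to Haddad: Haddad becomes $176,610.

Orozco: $95,090; Nwosu: $258,110; Haddad: $176,610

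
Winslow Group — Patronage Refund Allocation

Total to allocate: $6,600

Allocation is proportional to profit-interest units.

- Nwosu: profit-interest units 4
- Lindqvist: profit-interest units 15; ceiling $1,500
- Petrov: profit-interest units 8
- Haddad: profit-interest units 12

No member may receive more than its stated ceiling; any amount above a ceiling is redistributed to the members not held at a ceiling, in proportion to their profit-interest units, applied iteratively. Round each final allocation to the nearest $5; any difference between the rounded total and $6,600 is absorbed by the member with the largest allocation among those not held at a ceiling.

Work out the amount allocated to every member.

Nwosu: $850; Lindqvist: $1,500; Petrov: $1,700; Haddad: $2,550

Profit-interest units total: 39.
Proportional shares (ignoring caps): Nwosu 676.92; Lindqvist 2,538.46; Petrov 1,353.85; Haddad 2,030.77.
Held at cap: Lindqvist ($1,500); balance $5,100 reallocated over remaining profit-interest units 24.
Redistributed shares: Nwosu 850.00 → $850; Petrov 1,700.00 → $1,700; Haddad 2,550.00 → $2,550.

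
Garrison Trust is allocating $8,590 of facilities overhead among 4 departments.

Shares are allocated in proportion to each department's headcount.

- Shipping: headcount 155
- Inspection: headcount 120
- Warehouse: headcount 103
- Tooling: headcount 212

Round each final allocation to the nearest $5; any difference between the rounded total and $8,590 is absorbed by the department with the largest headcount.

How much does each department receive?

Shipping: $2,255 · Inspection: $1,745 · Warehouse: $1,500 · Tooling: $3,090

Headcount total: 155 + 120 + 103 + 212 = 590.
Pro-rata amounts: Shipping 2,256.69; Inspection 1,747.12; Warehouse 1,499.61; Tooling 3,086.58.
At nearest $5: Shipping $2,255; Inspection $1,745; Warehouse $1,500; Tooling $3,085. Sum = $8,585.
Difference $8,590 − $8,585 = +$5 applied to largest headcount (Tooling): Tooling becomes $3,090.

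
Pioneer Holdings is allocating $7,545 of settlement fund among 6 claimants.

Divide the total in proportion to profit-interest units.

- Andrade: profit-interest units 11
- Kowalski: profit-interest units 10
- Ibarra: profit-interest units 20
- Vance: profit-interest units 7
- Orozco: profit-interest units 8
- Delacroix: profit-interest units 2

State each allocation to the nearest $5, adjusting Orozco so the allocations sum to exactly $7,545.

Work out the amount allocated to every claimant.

Andrade: $1,430 · Kowalski: $1,300 · Ibarra: $2,600 · Vance: $910 · Orozco: $1,045 · Delacroix: $260

Combined profit-interest units = 58.
Unrounded shares: Andrade 11/58 × $7,545 = 1,430.95; Kowalski 10/58 × $7,545 = 1,300.86; Ibarra 20/58 × $7,545 = 2,601.72; Vance 7/58 × $7,545 = 910.60; Orozco 8/58 × $7,545 = 1,040.69; Delacroix 2/58 × $7,545 = 260.17.
After rounding ($5): Andrade $1,430; Kowalski $1,300; Ibarra $2,600; Vance $910; Orozco $1,040; Delacroix $260. Sum = $7,540.
Difference $7,545 − $7,540 = +$5 applied to Orozco: Orozco becomes $1,045.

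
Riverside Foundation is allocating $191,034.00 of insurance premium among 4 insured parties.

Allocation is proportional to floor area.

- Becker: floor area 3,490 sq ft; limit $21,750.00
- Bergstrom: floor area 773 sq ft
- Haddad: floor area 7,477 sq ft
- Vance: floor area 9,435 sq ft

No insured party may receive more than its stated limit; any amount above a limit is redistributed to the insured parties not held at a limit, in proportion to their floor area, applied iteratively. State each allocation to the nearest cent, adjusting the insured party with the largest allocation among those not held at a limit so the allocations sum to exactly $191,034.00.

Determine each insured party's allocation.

Becker: $21,750.00 · Bergstrom: $7,399.29 · Haddad: $71,571.19 · Vance: $90,313.52

Combined floor area = 21,175.
Pro-rata shares before constraints: Becker 31,485.6510; Bergstrom 6,973.7559; Haddad 67,455.0752; Vance 85,119.5178.
Capped: Becker ($21,750.00); residual $169,284.00 reallocated over remaining floor area 17,685.
Redistributed shares: Bergstrom 7,399.294996 → $7,399.29; Haddad 71,571.1885 → $71,571.19; Vance 90,313.5165 → $90,313.52.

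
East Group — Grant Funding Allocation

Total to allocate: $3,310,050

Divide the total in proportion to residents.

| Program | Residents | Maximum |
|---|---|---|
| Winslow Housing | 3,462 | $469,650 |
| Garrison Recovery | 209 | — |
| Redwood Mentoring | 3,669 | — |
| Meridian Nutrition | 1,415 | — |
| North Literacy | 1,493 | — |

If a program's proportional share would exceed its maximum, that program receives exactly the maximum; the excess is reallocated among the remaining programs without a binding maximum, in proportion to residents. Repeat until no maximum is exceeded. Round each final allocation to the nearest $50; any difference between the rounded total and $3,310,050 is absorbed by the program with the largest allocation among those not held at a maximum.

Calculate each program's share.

Total residents = 10,248.
Unconstrained shares: Winslow Housing 1,118,207.76; Garrison Recovery 67,505.90; Redwood Mentoring 1,185,067.67; Meridian Nutrition 457,037.54; North Literacy 482,231.13.
Capped: Winslow Housing ($469,650); balance $2,840,400 reallocated over remaining residents 6,786.
Shares after redistribution: Garrison Recovery 87,480.64 → $87,500; Redwood Mentoring 1,535,724.67 → $1,535,700; Meridian Nutrition 592,273.21 → $592,250; North Literacy 624,921.49 → $624,900.
Rounding difference +$50 applied to Redwood Mentoring → $1,535,750.

Winslow Housing: $469,650; Garrison Recovery: $87,500; Redwood Mentoring: $1,535,750; Meridian Nutrition: $592,250; North Literacy: $624,900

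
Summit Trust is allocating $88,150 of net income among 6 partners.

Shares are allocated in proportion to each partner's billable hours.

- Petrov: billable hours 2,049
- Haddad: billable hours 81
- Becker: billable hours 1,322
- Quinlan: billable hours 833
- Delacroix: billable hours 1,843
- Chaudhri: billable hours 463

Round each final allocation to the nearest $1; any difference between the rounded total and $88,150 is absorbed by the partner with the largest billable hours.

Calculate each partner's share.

Petrov: $27,404 · Haddad: $1,083 · Becker: $17,681 · Quinlan: $11,141 · Delacroix: $24,649 · Chaudhri: $6,192

Sum of billable hours: 2,049 + 81 + 1,322 + 833 + 1,843 + 463 = 6,591.
Raw shares: Petrov 27,403.94; Haddad 1,083.32; Becker 17,680.82; Quinlan 11,140.79; Delacroix 24,648.83; Chaudhri 6,192.30.
After rounding ($1): Petrov $27,404; Haddad $1,083; Becker $17,681; Quinlan $11,141; Delacroix $24,649; Chaudhri $6,192. Sum = $88,150.
Rounded total matches; no reconciliation needed.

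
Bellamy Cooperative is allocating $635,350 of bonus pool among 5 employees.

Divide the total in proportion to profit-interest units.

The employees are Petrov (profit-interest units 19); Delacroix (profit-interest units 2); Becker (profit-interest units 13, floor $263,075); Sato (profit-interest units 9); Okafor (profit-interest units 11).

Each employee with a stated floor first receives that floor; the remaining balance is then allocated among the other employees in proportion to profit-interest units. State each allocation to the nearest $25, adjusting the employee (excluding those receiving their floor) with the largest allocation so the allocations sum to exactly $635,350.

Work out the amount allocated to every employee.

Minimums first: Becker $263,075. Balance $372,275.
Balance split over remaining profit-interest units 41: Petrov 172,517.68 → $172,525; Delacroix 18,159.76 → $18,150; Sato 81,718.90 → $81,725; Okafor 99,878.66 → $99,875.

Petrov: $172,525 | Delacroix: $18,150 | Becker: $263,075 | Sato: $81,725 | Okafor: $99,875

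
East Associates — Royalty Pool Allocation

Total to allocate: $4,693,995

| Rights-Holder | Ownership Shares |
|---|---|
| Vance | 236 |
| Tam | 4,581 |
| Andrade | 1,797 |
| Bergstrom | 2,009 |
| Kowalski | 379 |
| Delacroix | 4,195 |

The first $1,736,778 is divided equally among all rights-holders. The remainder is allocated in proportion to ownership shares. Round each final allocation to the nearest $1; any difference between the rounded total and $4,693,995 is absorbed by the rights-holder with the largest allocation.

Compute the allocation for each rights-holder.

Vance: $342,346 | Tam: $1,315,986 | Andrade: $692,139 | Bergstrom: $739,645 | Kowalski: $374,390 | Delacroix: $1,229,489

First tranche $1,736,778 split equally: $289,463 each.
Remainder $2,957,217 by ownership shares (total 13,197): Vance 52,883.47 → $52,883; Tam 1,026,522.02 → $1,026,522; Andrade 402,676.29 → $402,676; Bergstrom 450,181.78 → $450,182; Kowalski 84,927.27 → $84,927; Delacroix 940,026.17 → $940,026.
Rounding difference +$1 on remainder applied to Tam.
Totals: Vance $289,463 + $52,883 = $342,346; Tam $289,463 + $1,026,523 = $1,315,986; Andrade $289,463 + $402,676 = $692,139; Bergstrom $289,463 + $450,182 = $739,645; Kowalski $289,463 + $84,927 = $374,390; Delacroix $289,463 + $940,026 = $1,229,489.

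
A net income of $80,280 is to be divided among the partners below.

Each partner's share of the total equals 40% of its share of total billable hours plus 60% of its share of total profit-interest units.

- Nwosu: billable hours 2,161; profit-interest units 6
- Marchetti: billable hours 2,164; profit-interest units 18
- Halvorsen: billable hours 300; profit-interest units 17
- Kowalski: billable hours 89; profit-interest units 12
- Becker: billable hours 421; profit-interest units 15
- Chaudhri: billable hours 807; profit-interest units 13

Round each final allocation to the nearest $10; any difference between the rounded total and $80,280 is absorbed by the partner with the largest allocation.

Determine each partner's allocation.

Nwosu: $15,250 · Marchetti: $22,390 · Halvorsen: $11,730 · Kowalski: $7,620 · Becker: $11,200 · Chaudhri: $12,090

Totals — billable hours 5,942, profit-interest units 81.
Blended shares (40% billable hours + 60% profit-interest units): Nwosu 0.1899; Marchetti 0.2790; Halvorsen 0.1461; Kowalski 0.0949; Becker 0.1395; Chaudhri 0.1506.
Unrounded shares: Nwosu 15,246.56; Marchetti 22,398.78; Halvorsen 11,730.61; Kowalski 7,616.98; Becker 11,195.19; Chaudhri 12,091.89.
Rounded to nearest $10: Nwosu $15,250; Marchetti $22,400; Halvorsen $11,730; Kowalski $7,620; Becker $11,200; Chaudhri $12,090. Sum = $80,290.
Difference $80,280 − $80,290 = −$10 applied to largest allocation (Marchetti): Marchetti becomes $22,390.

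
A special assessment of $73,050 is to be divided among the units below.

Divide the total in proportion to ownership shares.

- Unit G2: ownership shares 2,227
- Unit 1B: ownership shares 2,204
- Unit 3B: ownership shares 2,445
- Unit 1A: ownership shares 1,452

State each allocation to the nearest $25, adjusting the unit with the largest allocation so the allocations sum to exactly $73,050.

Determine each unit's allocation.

Total ownership shares = 8,328.
Raw shares: Unit G2 2,227/8,328 × $73,050 = 19,534.38; Unit 1B 2,204/8,328 × $73,050 = 19,332.64; Unit 3B 2,445/8,328 × $73,050 = 21,446.60; Unit 1A 1,452/8,328 × $73,050 = 12,736.38.
At nearest $25: Unit G2 $19,525; Unit 1B $19,325; Unit 3B $21,450; Unit 1A $12,725. Sum = $73,025.
Difference $73,050 − $73,025 = +$25 applied to largest allocation (Unit 3B): Unit 3B becomes $21,475.

Unit G2: $19,525; Unit 1B: $19,325; Unit 3B: $21,475; Unit 1A: $12,725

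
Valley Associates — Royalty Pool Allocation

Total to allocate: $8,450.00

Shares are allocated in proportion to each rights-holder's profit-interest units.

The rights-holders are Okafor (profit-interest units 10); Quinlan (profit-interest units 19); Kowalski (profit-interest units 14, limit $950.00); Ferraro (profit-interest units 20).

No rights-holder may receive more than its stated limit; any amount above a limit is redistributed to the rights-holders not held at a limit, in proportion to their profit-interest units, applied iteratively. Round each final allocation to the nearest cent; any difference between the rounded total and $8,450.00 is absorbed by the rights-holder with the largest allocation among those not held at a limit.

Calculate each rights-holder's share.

Okafor: $1,530.61 | Quinlan: $2,908.16 | Kowalski: $950.00 | Ferraro: $3,061.23

Total profit-interest units = 63.
Pro-rata shares before constraints: Okafor 1,341.2698; Quinlan 2,548.4127; Kowalski 1,877.7778; Ferraro 2,682.5397.
Capped: Kowalski ($950.00); residual $7,500.00 reallocated over remaining profit-interest units 49.
Remaining shares: Okafor 1,530.6122 → $1,530.61; Quinlan 2,908.1633 → $2,908.16; Ferraro 3,061.2245 → $3,061.22.
Rounding difference +$0.01 applied to Ferraro → $3,061.23.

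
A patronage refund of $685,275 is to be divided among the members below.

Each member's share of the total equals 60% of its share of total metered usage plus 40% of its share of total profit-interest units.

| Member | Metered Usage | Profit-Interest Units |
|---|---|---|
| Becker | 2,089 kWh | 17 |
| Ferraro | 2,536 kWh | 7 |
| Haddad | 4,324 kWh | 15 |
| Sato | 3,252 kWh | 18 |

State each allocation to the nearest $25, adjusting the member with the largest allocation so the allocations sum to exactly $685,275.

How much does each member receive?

Totals — metered usage 12,201, profit-interest units 57.
Combined weights (60% metered usage + 40% profit-interest units): Becker 0.2220; Ferraro 0.1738; Haddad 0.3179; Sato 0.2862.
Unrounded shares: Becker 152,149.92; Ferraro 119,124.02; Haddad 217,849.93; Sato 196,151.13.
Rounded to nearest $25: Becker $152,150; Ferraro $119,125; Haddad $217,850; Sato $196,150. Sum = $685,275.
No rounding difference to absorb.

Becker: $152,150 · Ferraro: $119,125 · Haddad: $217,850 · Sato: $196,150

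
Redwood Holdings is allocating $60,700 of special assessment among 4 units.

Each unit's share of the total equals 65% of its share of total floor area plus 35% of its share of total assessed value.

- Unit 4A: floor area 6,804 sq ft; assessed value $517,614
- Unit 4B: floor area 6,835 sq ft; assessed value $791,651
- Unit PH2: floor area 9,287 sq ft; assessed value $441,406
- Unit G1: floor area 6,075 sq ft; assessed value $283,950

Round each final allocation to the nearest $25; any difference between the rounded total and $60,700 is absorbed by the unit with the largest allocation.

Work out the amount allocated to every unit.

Unit 4A: $14,650; Unit 4B: $17,575; Unit PH2: $17,250; Unit G1: $11,225

Totals — floor area 29,001, assessed value 2,034,621.
Combined weights (65% floor area + 35% assessed value): Unit 4A 0.2415; Unit 4B 0.2894; Unit PH2 0.2841; Unit G1 0.1850.
Proportional shares: Unit 4A 14,661.44; Unit 4B 17,565.04; Unit PH2 17,243.74; Unit G1 11,229.79.
After rounding ($25): Unit 4A $14,650; Unit 4B $17,575; Unit PH2 $17,250; Unit G1 $11,225. Sum = $60,700.
Sum already equals the total — no adjustment.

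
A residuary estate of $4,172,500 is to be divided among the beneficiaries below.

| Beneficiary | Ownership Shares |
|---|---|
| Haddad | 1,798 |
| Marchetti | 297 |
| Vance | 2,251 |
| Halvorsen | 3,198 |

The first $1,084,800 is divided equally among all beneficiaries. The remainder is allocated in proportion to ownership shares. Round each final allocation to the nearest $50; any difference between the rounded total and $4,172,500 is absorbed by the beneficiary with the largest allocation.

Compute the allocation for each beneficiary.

$1,084,800 shared equally gives $271,200 per beneficiary.
Remainder $3,087,700 by ownership shares (total 7,544): Haddad 735,907.29 → $735,900; Marchetti 121,559.77 → $121,550; Vance 921,316.64 → $921,300; Halvorsen 1,308,916.30 → $1,308,900.
Rounding difference +$50 on remainder applied to Halvorsen.
Totals: Haddad $271,200 + $735,900 = $1,007,100; Marchetti $271,200 + $121,550 = $392,750; Vance $271,200 + $921,300 = $1,192,500; Halvorsen $271,200 + $1,308,950 = $1,580,150.

Haddad: $1,007,100 | Marchetti: $392,750 | Vance: $1,192,500 | Halvorsen: $1,580,150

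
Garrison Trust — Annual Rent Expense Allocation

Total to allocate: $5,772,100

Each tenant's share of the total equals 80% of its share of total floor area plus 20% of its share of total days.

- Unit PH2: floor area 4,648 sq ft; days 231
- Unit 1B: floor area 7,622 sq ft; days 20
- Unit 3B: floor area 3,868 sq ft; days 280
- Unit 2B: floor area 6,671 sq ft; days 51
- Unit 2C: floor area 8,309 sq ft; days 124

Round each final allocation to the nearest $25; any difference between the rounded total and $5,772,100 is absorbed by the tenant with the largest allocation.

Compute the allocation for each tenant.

Totals — floor area 31,118, days 706.
Combined weights (80% floor area + 20% days): Unit PH2 0.1849; Unit 1B 0.2016; Unit 3B 0.1788; Unit 2B 0.1859; Unit 2C 0.2487.
Unrounded shares: Unit PH2 1,067,449.66; Unit 1B 1,163,751.29; Unit 3B 1,031,826.09; Unit 2B 1,073,319.78; Unit 2C 1,435,753.19.
At nearest $25: Unit PH2 $1,067,450; Unit 1B $1,163,750; Unit 3B $1,031,825; Unit 2B $1,073,325; Unit 2C $1,435,750. Sum = $5,772,100.
Sum already equals the total — no adjustment.

Unit PH2: $1,067,450 | Unit 1B: $1,163,750 | Unit 3B: $1,031,825 | Unit 2B: $1,073,325 | Unit 2C: $1,435,750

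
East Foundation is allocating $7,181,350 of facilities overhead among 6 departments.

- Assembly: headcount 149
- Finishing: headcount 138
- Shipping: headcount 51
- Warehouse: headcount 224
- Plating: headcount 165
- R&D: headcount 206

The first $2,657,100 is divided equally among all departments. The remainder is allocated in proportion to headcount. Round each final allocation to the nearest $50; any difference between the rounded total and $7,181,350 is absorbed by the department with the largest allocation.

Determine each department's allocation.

Assembly: $1,165,350; Finishing: $1,112,050; Shipping: $690,150; Warehouse: $1,529,100; Plating: $1,242,950; R&D: $1,441,750

Equal tier: $2,657,100 ÷ 6 = $442,850 apiece.
Remainder $4,524,250 by headcount (total 933): Assembly 722,522.24 → $722,500; Finishing 669,181.67 → $669,200; Shipping 247,306.27 → $247,300; Warehouse 1,086,207.93 → $1,086,200; Plating 800,108.52 → $800,100; R&D 998,923.37 → $998,900.
Rounding difference +$50 on remainder applied to Warehouse.
Totals: Assembly $442,850 + $722,500 = $1,165,350; Finishing $442,850 + $669,200 = $1,112,050; Shipping $442,850 + $247,300 = $690,150; Warehouse $442,850 + $1,086,250 = $1,529,100; Plating $442,850 + $800,100 = $1,242,950; R&D $442,850 + $998,900 = $1,441,750.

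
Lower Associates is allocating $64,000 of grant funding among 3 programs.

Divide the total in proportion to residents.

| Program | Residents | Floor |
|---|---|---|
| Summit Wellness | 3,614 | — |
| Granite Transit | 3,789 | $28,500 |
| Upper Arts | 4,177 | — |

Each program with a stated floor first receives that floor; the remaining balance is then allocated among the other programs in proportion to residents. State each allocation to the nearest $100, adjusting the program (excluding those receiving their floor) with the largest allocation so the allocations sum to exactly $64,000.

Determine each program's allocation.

Summit Wellness: $16,500 · Granite Transit: $28,500 · Upper Arts: $19,000

Guaranteed amounts: Granite Transit $28,500. Residual $35,500.
Residual split over remaining residents 7,791: Summit Wellness 16,467.33 → $16,500; Upper Arts 19,032.67 → $19,000.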